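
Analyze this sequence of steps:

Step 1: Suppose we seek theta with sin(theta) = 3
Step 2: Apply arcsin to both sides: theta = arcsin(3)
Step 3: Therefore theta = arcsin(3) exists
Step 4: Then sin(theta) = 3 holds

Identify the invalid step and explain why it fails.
Step 2: Apply arcsin to both sides: theta = arcsin(3)

Step 2 applies arcsin to 3. However, arcsin(x) is only defined for x in [-1, 1] because sin(theta) can only produce values in that range. Since |3| > 1, arcsin(3) is undefined. There is no angle whose sine equals 3.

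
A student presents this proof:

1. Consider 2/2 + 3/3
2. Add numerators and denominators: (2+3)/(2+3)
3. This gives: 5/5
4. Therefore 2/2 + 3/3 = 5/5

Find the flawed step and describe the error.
Step 2: Add numerators and denominators: (2+3)/(2+3)

Step 2 incorrectly adds fractions by separately adding numerators and denominators. This is wrong. The correct method requires a common denominator: 2/2 + 3/3 = (2×3 + 3×2)/(2×3) = 12/6 = 2. The method used gives 5/5, which is different.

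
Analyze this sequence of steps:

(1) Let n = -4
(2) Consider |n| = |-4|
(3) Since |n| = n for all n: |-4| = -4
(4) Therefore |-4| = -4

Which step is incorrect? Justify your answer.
Step 3: Since |n| = n for all n: |-4| = -4

Step 3 incorrectly states that |n| = n for all n. The correct definition is |n| = n when n >= 0, and |n| = -n when n < 0. Since -4 < 0, we have |-4| = -(-4) = 4, not -4.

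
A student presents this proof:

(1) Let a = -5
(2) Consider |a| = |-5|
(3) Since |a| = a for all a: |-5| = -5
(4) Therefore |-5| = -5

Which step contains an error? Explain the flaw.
Step 3: Since |a| = a for all a: |-5| = -5

Step 3 incorrectly states that |a| = a for all a. The correct definition is |a| = a when a >= 0, and |a| = -a when a < 0. Since -5 < 0, we have |-5| = -(-5) = 5, not -5.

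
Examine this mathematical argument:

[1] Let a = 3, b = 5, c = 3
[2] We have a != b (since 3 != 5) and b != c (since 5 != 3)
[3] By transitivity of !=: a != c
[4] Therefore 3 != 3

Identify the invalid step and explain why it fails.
Step 3: By transitivity of !=: a != c

Step 3 incorrectly applies transitivity to the '!=' relation. Transitivity states: if a R b and b R c, then a R c. However, '!=' is not transitive. Counterexample: 3 != 5 and 5 != 3, but 3 = 3 (both equal 3). Transitivity holds for relations like <, <=, =, but not for !=.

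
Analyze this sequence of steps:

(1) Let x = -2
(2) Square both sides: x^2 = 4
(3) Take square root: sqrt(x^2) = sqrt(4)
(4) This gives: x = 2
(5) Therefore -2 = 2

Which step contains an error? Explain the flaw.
Step 4: This gives: x = 2

Step 4 incorrectly states that sqrt(x^2) = x. The correct identity is sqrt(x^2) = |x|. Since x = -2 < 0, we have sqrt(x^2) = |-2| = 2, not x = -2.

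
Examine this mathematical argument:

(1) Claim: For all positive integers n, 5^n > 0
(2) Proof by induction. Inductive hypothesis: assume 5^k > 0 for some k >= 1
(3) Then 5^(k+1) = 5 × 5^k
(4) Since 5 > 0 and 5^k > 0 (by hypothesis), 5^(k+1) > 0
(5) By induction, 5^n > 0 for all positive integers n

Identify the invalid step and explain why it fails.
Step 5: By induction, 5^n > 0 for all positive integers n

Step 5 concludes the proof by induction, but no base case was ever established. A valid induction proof requires: (1) a base case proving 5^1 > 0, and (2) an inductive step showing IF 5^k > 0 THEN 5^(k+1) > 0. Steps 2-4 correctly establish the inductive step, but without the base case the conclusion in step 5 does not follow.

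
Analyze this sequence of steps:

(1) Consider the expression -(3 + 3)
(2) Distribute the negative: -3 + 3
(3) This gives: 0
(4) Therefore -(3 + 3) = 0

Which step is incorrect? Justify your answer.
Step 2: Distribute the negative: -3 + 3

Step 2 incorrectly distributes the negative sign. The correct distribution is -(3 + 3) = -3 - 3 = -6. The negative must be applied to both terms, not just the first. The error treats -(3 + 3) as -3 + 3, which equals 0 instead of -6.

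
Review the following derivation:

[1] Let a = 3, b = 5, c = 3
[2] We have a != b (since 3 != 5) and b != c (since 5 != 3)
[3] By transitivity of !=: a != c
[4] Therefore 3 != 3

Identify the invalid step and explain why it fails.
Step 3: By transitivity of !=: a != c

Step 3 incorrectly applies transitivity to the '!=' relation. Transitivity states: if a R b and b R c, then a R c. However, '!=' is not transitive. Counterexample: 3 != 5 and 5 != 3, but 3 = 3 (both equal 3). Transitivity holds for relations like <, <=, =, but not for !=.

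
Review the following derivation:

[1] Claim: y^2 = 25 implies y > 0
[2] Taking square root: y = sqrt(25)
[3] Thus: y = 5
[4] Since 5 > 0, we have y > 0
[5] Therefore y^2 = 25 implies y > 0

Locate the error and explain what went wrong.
Step 2: Taking square root: y = sqrt(25)

Step 2 takes the square root and assumes the positive root only. The equation y^2 = 25 actually has two solutions: y = 5 and y = -5. The proof silently assumes y > 0 without justification, then uses this assumption to conclude y > 0, which is circular. The counterexample y = -5 shows the claim is false.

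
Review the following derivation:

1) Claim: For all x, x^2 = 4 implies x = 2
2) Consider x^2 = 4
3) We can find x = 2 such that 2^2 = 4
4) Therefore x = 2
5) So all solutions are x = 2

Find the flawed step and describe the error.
Step 4: Therefore x = 2

Step 4 incorrectly concludes that x = 2 is the only solution. The proof shows that x = 2 is A solution (existence), but does not show it is the ONLY solution (uniqueness). In fact, x = -2 is also a solution since (-2)^2 = 4. Finding one solution doesn't prove there are no others.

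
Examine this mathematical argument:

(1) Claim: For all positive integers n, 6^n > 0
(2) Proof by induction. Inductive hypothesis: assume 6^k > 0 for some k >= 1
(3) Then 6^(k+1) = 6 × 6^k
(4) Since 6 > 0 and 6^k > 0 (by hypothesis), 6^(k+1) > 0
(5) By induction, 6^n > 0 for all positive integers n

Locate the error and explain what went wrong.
Step 5: By induction, 6^n > 0 for all positive integers n

Step 5 concludes the proof by induction, but no base case was ever established. A valid induction proof requires: (1) a base case proving 6^1 > 0, and (2) an inductive step showing IF 6^k > 0 THEN 6^(k+1) > 0. Steps 2-4 correctly establish the inductive step, but without the base case the conclusion in step 5 does not follow.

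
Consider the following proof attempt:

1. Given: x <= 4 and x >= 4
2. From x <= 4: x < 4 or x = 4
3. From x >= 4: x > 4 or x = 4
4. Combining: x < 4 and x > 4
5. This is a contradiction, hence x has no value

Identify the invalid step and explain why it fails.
Step 4: Combining: x < 4 and x > 4

Step 4 incorrectly combines the conditions. From x <= 4 and x >= 4, the intersection is x = 4. The error treats the 'or' cases as 'and' requirements. The correct conclusion is that x = 4 is the unique solution, not that no solution exists.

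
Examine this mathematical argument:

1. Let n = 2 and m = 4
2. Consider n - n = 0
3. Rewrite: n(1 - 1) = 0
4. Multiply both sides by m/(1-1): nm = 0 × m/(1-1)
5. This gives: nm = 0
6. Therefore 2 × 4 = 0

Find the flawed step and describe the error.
Step 4: Multiply both sides by m/(1-1): nm = 0 × m/(1-1)

Step 4 multiplies both sides by m/(1-1). However, 1-1 = 0, so this is multiplication by m/0, which is undefined. We cannot multiply by an undefined expression.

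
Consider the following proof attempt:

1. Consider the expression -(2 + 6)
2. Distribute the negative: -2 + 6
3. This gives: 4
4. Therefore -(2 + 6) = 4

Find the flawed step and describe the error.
Step 2: Distribute the negative: -2 + 6

Step 2 incorrectly distributes the negative sign. The correct distribution is -(2 + 6) = -2 - 6 = -8. The negative must be applied to both terms, not just the first. The error treats -(2 + 6) as -2 + 6, which equals 4 instead of -8.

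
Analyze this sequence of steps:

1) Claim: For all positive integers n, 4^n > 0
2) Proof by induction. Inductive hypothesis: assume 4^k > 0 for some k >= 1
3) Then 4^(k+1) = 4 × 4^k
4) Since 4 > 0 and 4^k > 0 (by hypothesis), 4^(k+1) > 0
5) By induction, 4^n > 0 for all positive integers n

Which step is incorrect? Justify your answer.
Step 5: By induction, 4^n > 0 for all positive integers n

Step 5 concludes the proof by induction, but no base case was ever established. A valid induction proof requires: (1) a base case proving 4^1 > 0, and (2) an inductive step showing IF 4^k > 0 THEN 4^(k+1) > 0. Steps 2-4 correctly establish the inductive step, but without the base case the conclusion in step 5 does not follow.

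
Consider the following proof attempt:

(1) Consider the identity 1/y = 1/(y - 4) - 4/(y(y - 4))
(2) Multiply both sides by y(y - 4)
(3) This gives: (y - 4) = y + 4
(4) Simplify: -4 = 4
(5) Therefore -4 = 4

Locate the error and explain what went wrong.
Step 3: This gives: (y - 4) = y + 4

Step 3 makes a sign error when clearing denominators. Multiplying -4/(y(y - 4)) by y(y - 4) gives -4, not +4. The correct result is (y - 4) = y - 4, which is trivially true, not (y - 4) = y + 4. (Step 1 is a valid identity: 1/(y - 4) - 4/(y(y - 4)) = (y - 4)/(y(y - 4)) = 1/y.)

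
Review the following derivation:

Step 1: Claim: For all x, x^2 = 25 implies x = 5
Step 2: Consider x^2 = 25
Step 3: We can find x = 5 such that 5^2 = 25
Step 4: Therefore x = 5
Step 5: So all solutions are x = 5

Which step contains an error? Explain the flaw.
Step 4: Therefore x = 5

Step 4 incorrectly concludes that x = 5 is the only solution. The proof shows that x = 5 is A solution (existence), but does not show it is the ONLY solution (uniqueness). In fact, x = -5 is also a solution since (-5)^2 = 25. Finding one solution doesn't prove there are no others.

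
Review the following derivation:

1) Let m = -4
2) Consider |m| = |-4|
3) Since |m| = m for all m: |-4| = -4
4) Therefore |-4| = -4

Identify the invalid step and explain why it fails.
Step 3: Since |m| = m for all m: |-4| = -4

Step 3 incorrectly states that |m| = m for all m. The correct definition is |m| = m when m >= 0, and |m| = -m when m < 0. Since -4 < 0, we have |-4| = -(-4) = 4, not -4.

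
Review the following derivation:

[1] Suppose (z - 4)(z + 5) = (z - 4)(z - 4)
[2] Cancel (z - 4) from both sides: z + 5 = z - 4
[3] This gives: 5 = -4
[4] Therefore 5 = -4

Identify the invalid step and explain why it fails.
Step 2: Cancel (z - 4) from both sides: z + 5 = z - 4

Step 2 cancels (z - 4) from both sides. This is only valid if (z - 4) ≠ 0, i.e., z ≠ 4. When z = 4, both sides equal zero regardless of the other factors. The correct approach requires considering z = 4 as a separate case.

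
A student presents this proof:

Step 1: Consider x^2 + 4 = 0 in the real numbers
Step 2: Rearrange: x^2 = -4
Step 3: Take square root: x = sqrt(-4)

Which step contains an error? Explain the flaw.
Step 3: Take square root: x = sqrt(-4)

Step 3 takes the square root of -4, which is negative. In the real number system, the square root of a negative number is undefined. The equation x^2 + 4 = 0 has no real solutions. Square roots of negative numbers only exist in the complex numbers.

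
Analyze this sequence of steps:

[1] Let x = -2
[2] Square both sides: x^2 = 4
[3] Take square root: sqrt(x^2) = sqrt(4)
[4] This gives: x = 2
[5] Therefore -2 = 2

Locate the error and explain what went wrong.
Step 4: This gives: x = 2

Step 4 incorrectly states that sqrt(x^2) = x. The correct identity is sqrt(x^2) = |x|. Since x = -2 < 0, we have sqrt(x^2) = |-2| = 2, not x = -2.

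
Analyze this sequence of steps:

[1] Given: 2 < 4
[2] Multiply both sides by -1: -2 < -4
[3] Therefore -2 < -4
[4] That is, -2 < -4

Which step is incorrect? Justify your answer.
Step 2: Multiply both sides by -1: -2 < -4

Step 2 multiplies both sides by -1 but fails to reverse the inequality sign. When multiplying (or dividing) an inequality by a negative number, the direction must be reversed. Since 2 < 4, we should get -2 > -4, i.e., -2 > -4.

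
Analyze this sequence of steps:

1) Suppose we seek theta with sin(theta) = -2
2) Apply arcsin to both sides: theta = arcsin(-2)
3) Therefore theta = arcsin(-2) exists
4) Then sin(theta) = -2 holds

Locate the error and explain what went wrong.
Step 2: Apply arcsin to both sides: theta = arcsin(-2)

Step 2 applies arcsin to -2. However, arcsin(x) is only defined for x in [-1, 1] because sin(theta) can only produce values in that range. Since |-2| > 1, arcsin(-2) is undefined. There is no angle whose sine equals -2.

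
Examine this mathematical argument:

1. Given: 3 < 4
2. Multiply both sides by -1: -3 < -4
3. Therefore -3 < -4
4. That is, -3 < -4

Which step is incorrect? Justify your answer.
Step 2: Multiply both sides by -1: -3 < -4

Step 2 multiplies both sides by -1 but fails to reverse the inequality sign. When multiplying (or dividing) an inequality by a negative number, the direction must be reversed. Since 3 < 4, we should get -3 > -4, i.e., -3 > -4.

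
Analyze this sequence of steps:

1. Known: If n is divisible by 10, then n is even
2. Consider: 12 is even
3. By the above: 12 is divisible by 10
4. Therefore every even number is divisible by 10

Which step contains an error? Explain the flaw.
Step 3: By the above: 12 is divisible by 10

Step 3 commits the fallacy of affirming the consequent. The known fact 'divisible by 10 → even' does NOT imply 'even → divisible by 10'. That would be the converse, which is false. For example, 12 is even but 12 ÷ 10 = 1.20, which is not an integer.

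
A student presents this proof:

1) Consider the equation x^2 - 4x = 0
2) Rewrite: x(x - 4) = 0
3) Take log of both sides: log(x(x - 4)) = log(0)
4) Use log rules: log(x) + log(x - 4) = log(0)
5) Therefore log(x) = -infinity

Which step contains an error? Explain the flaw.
Step 3: Take log of both sides: log(x(x - 4)) = log(0)

Step 3 takes the logarithm of both sides, resulting in log(0) on the right side. The logarithm is only defined for positive numbers; log(0) is undefined (approaches negative infinity). This operation is invalid.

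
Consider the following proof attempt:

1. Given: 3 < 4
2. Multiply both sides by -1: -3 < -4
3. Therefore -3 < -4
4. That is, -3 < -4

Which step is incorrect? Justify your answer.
Step 2: Multiply both sides by -1: -3 < -4

Step 2 multiplies both sides by -1 but fails to reverse the inequality sign. When multiplying (or dividing) an inequality by a negative number, the direction must be reversed. Since 3 < 4, we should get -3 > -4, i.e., -3 > -4.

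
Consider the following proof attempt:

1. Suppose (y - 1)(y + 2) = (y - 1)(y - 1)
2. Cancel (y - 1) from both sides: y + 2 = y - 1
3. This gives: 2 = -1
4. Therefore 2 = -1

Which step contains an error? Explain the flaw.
Step 2: Cancel (y - 1) from both sides: y + 2 = y - 1

Step 2 cancels (y - 1) from both sides. This is only valid if (y - 1) ≠ 0, i.e., y ≠ 1. When y = 1, both sides equal zero regardless of the other factors. The correct approach requires considering y = 1 as a separate case.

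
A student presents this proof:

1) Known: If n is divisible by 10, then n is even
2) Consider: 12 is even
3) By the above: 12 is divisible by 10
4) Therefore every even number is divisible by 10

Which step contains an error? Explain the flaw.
Step 3: By the above: 12 is divisible by 10

Step 3 commits the fallacy of affirming the consequent. The known fact 'divisible by 10 → even' does NOT imply 'even → divisible by 10'. That would be the converse, which is false. For example, 12 is even but 12 ÷ 10 = 1.20, which is not an integer.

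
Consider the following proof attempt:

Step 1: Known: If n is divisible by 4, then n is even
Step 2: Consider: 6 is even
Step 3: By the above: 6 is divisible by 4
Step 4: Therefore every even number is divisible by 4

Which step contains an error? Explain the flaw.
Step 3: By the above: 6 is divisible by 4

Step 3 commits the fallacy of affirming the consequent. The known fact 'divisible by 4 → even' does NOT imply 'even → divisible by 4'. That would be the converse, which is false. For example, 6 is even but 6 ÷ 4 = 1.50, which is not an integer.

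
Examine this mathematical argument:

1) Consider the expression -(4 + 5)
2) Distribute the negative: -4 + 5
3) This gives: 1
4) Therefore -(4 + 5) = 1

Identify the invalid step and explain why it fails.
Step 2: Distribute the negative: -4 + 5

Step 2 incorrectly distributes the negative sign. The correct distribution is -(4 + 5) = -4 - 5 = -9. The negative must be applied to both terms, not just the first. The error treats -(4 + 5) as -4 + 5, which equals 1 instead of -9.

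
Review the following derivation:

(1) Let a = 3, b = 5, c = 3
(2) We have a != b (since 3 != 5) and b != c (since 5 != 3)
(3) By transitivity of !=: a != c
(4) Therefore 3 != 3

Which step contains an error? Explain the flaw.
Step 3: By transitivity of !=: a != c

Step 3 incorrectly applies transitivity to the '!=' relation. Transitivity states: if a R b and b R c, then a R c. However, '!=' is not transitive. Counterexample: 3 != 5 and 5 != 3, but 3 = 3 (both equal 3). Transitivity holds for relations like <, <=, =, but not for !=.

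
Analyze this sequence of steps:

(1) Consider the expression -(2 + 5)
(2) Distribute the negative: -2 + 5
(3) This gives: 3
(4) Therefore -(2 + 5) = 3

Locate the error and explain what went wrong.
Step 2: Distribute the negative: -2 + 5

Step 2 incorrectly distributes the negative sign. The correct distribution is -(2 + 5) = -2 - 5 = -7. The negative must be applied to both terms, not just the first. The error treats -(2 + 5) as -2 + 5, which equals 3 instead of -7.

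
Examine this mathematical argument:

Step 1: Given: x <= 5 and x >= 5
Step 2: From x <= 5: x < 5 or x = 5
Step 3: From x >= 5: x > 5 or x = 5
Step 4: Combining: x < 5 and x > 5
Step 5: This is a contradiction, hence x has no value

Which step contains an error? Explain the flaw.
Step 4: Combining: x < 5 and x > 5

Step 4 incorrectly combines the conditions. From x <= 5 and x >= 5, the intersection is x = 5. The error treats the 'or' cases as 'and' requirements. The correct conclusion is that x = 5 is the unique solution, not that no solution exists.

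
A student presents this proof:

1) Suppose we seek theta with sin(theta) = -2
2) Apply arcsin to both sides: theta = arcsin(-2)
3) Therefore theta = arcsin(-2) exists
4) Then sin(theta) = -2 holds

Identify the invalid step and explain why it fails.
Step 2: Apply arcsin to both sides: theta = arcsin(-2)

Step 2 applies arcsin to -2. However, arcsin(x) is only defined for x in [-1, 1] because sin(theta) can only produce values in that range. Since |-2| > 1, arcsin(-2) is undefined. There is no angle whose sine equals -2.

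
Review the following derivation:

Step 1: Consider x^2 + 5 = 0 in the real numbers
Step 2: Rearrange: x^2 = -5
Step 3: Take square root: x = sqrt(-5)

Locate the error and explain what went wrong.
Step 3: Take square root: x = sqrt(-5)

Step 3 takes the square root of -5, which is negative. In the real number system, the square root of a negative number is undefined. The equation x^2 + 5 = 0 has no real solutions. Square roots of negative numbers only exist in the complex numbers.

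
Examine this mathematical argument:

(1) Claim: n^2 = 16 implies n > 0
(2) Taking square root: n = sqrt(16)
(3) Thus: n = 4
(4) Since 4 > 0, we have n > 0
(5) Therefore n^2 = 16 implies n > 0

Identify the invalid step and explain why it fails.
Step 2: Taking square root: n = sqrt(16)

Step 2 takes the square root and assumes the positive root only. The equation n^2 = 16 actually has two solutions: n = 4 and n = -4. The proof silently assumes n > 0 without justification, then uses this assumption to conclude n > 0, which is circular. The counterexample n = -4 shows the claim is false.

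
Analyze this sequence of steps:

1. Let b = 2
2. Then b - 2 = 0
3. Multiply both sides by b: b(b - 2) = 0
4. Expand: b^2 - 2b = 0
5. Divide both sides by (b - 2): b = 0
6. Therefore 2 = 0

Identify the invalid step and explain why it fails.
Step 5: Divide both sides by (b - 2): b = 0

Step 5 divides both sides by (b - 2). However, since b = 2, we have (b - 2) = 0. Division by zero is undefined, making this step invalid.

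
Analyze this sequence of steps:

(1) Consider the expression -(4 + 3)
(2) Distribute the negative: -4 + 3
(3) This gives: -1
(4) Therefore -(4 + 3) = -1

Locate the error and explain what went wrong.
Step 2: Distribute the negative: -4 + 3

Step 2 incorrectly distributes the negative sign. The correct distribution is -(4 + 3) = -4 - 3 = -7. The negative must be applied to both terms, not just the first. The error treats -(4 + 3) as -4 + 3, which equals -1 instead of -7.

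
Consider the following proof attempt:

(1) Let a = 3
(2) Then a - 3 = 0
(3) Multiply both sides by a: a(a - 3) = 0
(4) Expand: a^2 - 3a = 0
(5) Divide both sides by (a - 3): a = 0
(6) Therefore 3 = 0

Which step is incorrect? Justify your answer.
Step 5: Divide both sides by (a - 3): a = 0

Step 5 divides both sides by (a - 3). However, since a = 3, we have (a - 3) = 0. Division by zero is undefined, making this step invalid.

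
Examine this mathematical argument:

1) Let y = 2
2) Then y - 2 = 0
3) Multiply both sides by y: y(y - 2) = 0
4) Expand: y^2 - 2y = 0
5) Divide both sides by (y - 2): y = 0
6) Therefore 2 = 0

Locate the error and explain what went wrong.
Step 5: Divide both sides by (y - 2): y = 0

Step 5 divides both sides by (y - 2). However, since y = 2, we have (y - 2) = 0. Division by zero is undefined, making this step invalid.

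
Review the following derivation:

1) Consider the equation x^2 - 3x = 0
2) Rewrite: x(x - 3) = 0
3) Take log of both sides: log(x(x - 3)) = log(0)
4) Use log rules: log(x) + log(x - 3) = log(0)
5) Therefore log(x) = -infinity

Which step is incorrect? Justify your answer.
Step 3: Take log of both sides: log(x(x - 3)) = log(0)

Step 3 takes the logarithm of both sides, resulting in log(0) on the right side. The logarithm is only defined for positive numbers; log(0) is undefined (approaches negative infinity). This operation is invalid.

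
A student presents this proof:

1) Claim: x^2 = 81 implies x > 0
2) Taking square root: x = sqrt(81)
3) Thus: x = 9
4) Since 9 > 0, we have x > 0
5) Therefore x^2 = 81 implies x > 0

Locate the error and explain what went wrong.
Step 2: Taking square root: x = sqrt(81)

Step 2 takes the square root and assumes the positive root only. The equation x^2 = 81 actually has two solutions: x = 9 and x = -9. The proof silently assumes x > 0 without justification, then uses this assumption to conclude x > 0, which is circular. The counterexample x = -9 shows the claim is false.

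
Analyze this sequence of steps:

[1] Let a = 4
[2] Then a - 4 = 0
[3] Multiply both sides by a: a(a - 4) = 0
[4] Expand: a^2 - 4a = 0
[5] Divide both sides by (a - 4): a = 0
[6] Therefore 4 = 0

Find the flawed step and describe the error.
Step 5: Divide both sides by (a - 4): a = 0

Step 5 divides both sides by (a - 4). However, since a = 4, we have (a - 4) = 0. Division by zero is undefined, making this step invalid.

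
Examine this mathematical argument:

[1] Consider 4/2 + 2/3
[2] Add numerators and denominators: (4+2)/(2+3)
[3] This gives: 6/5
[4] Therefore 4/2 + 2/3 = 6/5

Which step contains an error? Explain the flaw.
Step 2: Add numerators and denominators: (4+2)/(2+3)

Step 2 incorrectly adds fractions by separately adding numerators and denominators. This is wrong. The correct method requires a common denominator: 4/2 + 2/3 = (4×3 + 2×2)/(2×3) = 16/6 = 8/3. The method used gives 6/5, which is different.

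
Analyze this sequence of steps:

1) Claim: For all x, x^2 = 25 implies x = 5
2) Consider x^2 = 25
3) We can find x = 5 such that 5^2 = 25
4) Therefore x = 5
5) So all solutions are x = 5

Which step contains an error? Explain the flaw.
Step 4: Therefore x = 5

Step 4 incorrectly concludes that x = 5 is the only solution. The proof shows that x = 5 is A solution (existence), but does not show it is the ONLY solution (uniqueness). In fact, x = -5 is also a solution since (-5)^2 = 25. Finding one solution doesn't prove there are no others.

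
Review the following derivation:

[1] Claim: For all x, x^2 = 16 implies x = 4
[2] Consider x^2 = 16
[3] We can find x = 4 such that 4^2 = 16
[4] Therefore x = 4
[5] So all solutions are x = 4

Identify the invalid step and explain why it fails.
Step 4: Therefore x = 4

Step 4 incorrectly concludes that x = 4 is the only solution. The proof shows that x = 4 is A solution (existence), but does not show it is the ONLY solution (uniqueness). In fact, x = -4 is also a solution since (-4)^2 = 16. Finding one solution doesn't prove there are no others.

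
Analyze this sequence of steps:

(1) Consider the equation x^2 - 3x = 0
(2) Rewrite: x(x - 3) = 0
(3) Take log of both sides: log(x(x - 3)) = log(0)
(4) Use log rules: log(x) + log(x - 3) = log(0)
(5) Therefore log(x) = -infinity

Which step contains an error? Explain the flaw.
Step 3: Take log of both sides: log(x(x - 3)) = log(0)

Step 3 takes the logarithm of both sides, resulting in log(0) on the right side. The logarithm is only defined for positive numbers; log(0) is undefined (approaches negative infinity). This operation is invalid.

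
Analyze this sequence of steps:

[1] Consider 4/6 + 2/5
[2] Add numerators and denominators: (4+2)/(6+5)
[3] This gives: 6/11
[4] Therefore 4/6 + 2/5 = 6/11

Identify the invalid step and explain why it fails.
Step 2: Add numerators and denominators: (4+2)/(6+5)

Step 2 incorrectly adds fractions by separately adding numerators and denominators. This is wrong. The correct method requires a common denominator: 4/6 + 2/5 = (4×5 + 2×6)/(6×5) = 32/30 = 16/15. The method used gives 6/11, which is different.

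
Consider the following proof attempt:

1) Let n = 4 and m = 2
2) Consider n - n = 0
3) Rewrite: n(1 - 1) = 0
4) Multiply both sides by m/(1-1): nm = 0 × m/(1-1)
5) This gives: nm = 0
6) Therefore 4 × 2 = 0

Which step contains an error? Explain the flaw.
Step 4: Multiply both sides by m/(1-1): nm = 0 × m/(1-1)

Step 4 multiplies both sides by m/(1-1). However, 1-1 = 0, so this is multiplication by m/0, which is undefined. We cannot multiply by an undefined expression.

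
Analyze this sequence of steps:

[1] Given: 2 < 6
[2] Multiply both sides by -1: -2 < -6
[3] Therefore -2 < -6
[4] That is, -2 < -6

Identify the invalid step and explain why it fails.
Step 2: Multiply both sides by -1: -2 < -6

Step 2 multiplies both sides by -1 but fails to reverse the inequality sign. When multiplying (or dividing) an inequality by a negative number, the direction must be reversed. Since 2 < 6, we should get -2 > -6, i.e., -2 > -6.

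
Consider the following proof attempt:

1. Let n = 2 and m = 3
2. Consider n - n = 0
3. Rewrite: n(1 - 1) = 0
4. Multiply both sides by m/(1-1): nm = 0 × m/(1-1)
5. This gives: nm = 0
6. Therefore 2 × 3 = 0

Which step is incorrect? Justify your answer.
Step 4: Multiply both sides by m/(1-1): nm = 0 × m/(1-1)

Step 4 multiplies both sides by m/(1-1). However, 1-1 = 0, so this is multiplication by m/0, which is undefined. We cannot multiply by an undefined expression.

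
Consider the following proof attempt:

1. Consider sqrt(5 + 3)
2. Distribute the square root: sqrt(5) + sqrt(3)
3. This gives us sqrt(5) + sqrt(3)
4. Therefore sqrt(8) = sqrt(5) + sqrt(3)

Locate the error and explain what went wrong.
Step 2: Distribute the square root: sqrt(5) + sqrt(3)

Step 2 incorrectly 'distributes' the square root over addition. The square root function does not distribute: sqrt(a + b) ≠ sqrt(a) + sqrt(b). In fact, sqrt(5 + 3) = sqrt(8) ≈ 2.8284, while sqrt(5) + sqrt(3) ≈ 3.9681.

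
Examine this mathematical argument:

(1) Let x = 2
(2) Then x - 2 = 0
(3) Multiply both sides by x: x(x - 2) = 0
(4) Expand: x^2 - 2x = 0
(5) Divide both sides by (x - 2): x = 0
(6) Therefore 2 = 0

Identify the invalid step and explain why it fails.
Step 5: Divide both sides by (x - 2): x = 0

Step 5 divides both sides by (x - 2). However, since x = 2, we have (x - 2) = 0. Division by zero is undefined, making this step invalid.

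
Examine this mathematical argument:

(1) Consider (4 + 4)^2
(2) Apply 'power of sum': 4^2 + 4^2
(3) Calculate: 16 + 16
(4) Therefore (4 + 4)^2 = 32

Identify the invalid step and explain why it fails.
Step 2: Apply 'power of sum': 4^2 + 4^2

Step 2 incorrectly applies a non-existent rule '(a+b)^n = a^n + b^n'. This is false in general. The correct expansion uses the binomial theorem. The actual value is (4 + 4)^2 = 8^2 = 64, not 32.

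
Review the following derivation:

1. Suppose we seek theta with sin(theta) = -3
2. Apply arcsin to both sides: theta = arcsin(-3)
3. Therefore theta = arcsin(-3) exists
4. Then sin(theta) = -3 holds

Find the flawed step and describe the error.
Step 2: Apply arcsin to both sides: theta = arcsin(-3)

Step 2 applies arcsin to -3. However, arcsin(x) is only defined for x in [-1, 1] because sin(theta) can only produce values in that range. Since |-3| > 1, arcsin(-3) is undefined. There is no angle whose sine equals -3.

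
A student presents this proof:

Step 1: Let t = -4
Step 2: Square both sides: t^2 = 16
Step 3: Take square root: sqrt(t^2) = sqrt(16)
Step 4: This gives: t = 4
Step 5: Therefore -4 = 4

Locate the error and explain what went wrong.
Step 4: This gives: t = 4

Step 4 incorrectly states that sqrt(t^2) = t. The correct identity is sqrt(t^2) = |t|. Since t = -4 < 0, we have sqrt(t^2) = |-4| = 4, not t = -4.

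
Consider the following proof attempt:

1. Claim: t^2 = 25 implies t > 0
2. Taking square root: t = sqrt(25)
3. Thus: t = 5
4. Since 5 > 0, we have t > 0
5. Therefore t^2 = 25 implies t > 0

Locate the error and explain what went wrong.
Step 2: Taking square root: t = sqrt(25)

Step 2 takes the square root and assumes the positive root only. The equation t^2 = 25 actually has two solutions: t = 5 and t = -5. The proof silently assumes t > 0 without justification, then uses this assumption to conclude t > 0, which is circular. The counterexample t = -5 shows the claim is false.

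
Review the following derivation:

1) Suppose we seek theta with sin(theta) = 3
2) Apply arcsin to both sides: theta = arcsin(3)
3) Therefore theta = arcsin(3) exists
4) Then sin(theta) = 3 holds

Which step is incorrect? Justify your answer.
Step 2: Apply arcsin to both sides: theta = arcsin(3)

Step 2 applies arcsin to 3. However, arcsin(x) is only defined for x in [-1, 1] because sin(theta) can only produce values in that range. Since |3| > 1, arcsin(3) is undefined. There is no angle whose sine equals 3.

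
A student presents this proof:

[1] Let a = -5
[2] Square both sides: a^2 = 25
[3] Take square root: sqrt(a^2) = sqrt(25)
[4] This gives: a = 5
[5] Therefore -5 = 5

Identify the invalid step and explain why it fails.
Step 4: This gives: a = 5

Step 4 incorrectly states that sqrt(a^2) = a. The correct identity is sqrt(a^2) = |a|. Since a = -5 < 0, we have sqrt(a^2) = |-5| = 5, not a = -5.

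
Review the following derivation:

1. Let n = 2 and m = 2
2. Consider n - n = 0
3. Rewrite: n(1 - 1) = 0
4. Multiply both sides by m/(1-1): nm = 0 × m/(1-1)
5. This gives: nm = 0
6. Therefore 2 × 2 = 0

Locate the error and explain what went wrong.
Step 4: Multiply both sides by m/(1-1): nm = 0 × m/(1-1)

Step 4 multiplies both sides by m/(1-1). However, 1-1 = 0, so this is multiplication by m/0, which is undefined. We cannot multiply by an undefined expression.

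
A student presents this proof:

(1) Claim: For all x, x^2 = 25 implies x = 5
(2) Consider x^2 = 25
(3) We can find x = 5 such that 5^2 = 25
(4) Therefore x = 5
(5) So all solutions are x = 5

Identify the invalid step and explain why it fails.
Step 4: Therefore x = 5

Step 4 incorrectly concludes that x = 5 is the only solution. The proof shows that x = 5 is A solution (existence), but does not show it is the ONLY solution (uniqueness). In fact, x = -5 is also a solution since (-5)^2 = 25. Finding one solution doesn't prove there are no others.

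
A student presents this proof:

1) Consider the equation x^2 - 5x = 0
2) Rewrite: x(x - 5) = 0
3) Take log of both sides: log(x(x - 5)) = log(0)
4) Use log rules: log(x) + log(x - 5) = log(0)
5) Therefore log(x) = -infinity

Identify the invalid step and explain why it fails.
Step 3: Take log of both sides: log(x(x - 5)) = log(0)

Step 3 takes the logarithm of both sides, resulting in log(0) on the right side. The logarithm is only defined for positive numbers; log(0) is undefined (approaches negative infinity). This operation is invalid.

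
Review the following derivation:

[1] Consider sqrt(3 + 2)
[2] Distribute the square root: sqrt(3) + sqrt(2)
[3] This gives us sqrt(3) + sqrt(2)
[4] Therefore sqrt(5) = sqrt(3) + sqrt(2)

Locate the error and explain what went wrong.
Step 2: Distribute the square root: sqrt(3) + sqrt(2)

Step 2 incorrectly 'distributes' the square root over addition. The square root function does not distribute: sqrt(a + b) ≠ sqrt(a) + sqrt(b). In fact, sqrt(3 + 2) = sqrt(5) ≈ 2.2361, while sqrt(3) + sqrt(2) ≈ 3.1463.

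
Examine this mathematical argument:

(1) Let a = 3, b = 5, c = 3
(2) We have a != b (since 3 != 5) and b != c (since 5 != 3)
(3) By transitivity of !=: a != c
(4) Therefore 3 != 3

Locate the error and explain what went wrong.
Step 3: By transitivity of !=: a != c

Step 3 incorrectly applies transitivity to the '!=' relation. Transitivity states: if a R b and b R c, then a R c. However, '!=' is not transitive. Counterexample: 3 != 5 and 5 != 3, but 3 = 3 (both equal 3). Transitivity holds for relations like <, <=, =, but not for !=.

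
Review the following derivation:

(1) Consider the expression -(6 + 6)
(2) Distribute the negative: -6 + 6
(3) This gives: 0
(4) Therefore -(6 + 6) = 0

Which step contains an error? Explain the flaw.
Step 2: Distribute the negative: -6 + 6

Step 2 incorrectly distributes the negative sign. The correct distribution is -(6 + 6) = -6 - 6 = -12. The negative must be applied to both terms, not just the first. The error treats -(6 + 6) as -6 + 6, which equals 0 instead of -12.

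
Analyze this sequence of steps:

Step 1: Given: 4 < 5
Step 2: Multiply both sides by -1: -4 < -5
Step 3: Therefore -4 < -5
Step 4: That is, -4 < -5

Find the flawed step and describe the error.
Step 2: Multiply both sides by -1: -4 < -5

Step 2 multiplies both sides by -1 but fails to reverse the inequality sign. When multiplying (or dividing) an inequality by a negative number, the direction must be reversed. Since 4 < 5, we should get -4 > -5, i.e., -4 > -5.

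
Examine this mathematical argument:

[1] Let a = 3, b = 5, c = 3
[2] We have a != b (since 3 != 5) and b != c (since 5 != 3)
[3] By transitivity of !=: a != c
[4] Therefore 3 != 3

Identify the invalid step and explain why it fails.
Step 3: By transitivity of !=: a != c

Step 3 incorrectly applies transitivity to the '!=' relation. Transitivity states: if a R b and b R c, then a R c. However, '!=' is not transitive. Counterexample: 3 != 5 and 5 != 3, but 3 = 3 (both equal 3). Transitivity holds for relations like <, <=, =, but not for !=.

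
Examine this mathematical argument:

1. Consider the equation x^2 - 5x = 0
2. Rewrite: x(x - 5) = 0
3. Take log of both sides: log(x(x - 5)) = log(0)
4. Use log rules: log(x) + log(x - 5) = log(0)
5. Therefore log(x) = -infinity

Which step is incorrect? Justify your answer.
Step 3: Take log of both sides: log(x(x - 5)) = log(0)

Step 3 takes the logarithm of both sides, resulting in log(0) on the right side. The logarithm is only defined for positive numbers; log(0) is undefined (approaches negative infinity). This operation is invalid.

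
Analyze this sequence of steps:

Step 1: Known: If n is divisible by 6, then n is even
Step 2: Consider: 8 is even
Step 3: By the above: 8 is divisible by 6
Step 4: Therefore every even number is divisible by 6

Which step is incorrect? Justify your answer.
Step 3: By the above: 8 is divisible by 6

Step 3 commits the fallacy of affirming the consequent. The known fact 'divisible by 6 → even' does NOT imply 'even → divisible by 6'. That would be the converse, which is false. For example, 8 is even but 8 ÷ 6 = 1.33, which is not an integer.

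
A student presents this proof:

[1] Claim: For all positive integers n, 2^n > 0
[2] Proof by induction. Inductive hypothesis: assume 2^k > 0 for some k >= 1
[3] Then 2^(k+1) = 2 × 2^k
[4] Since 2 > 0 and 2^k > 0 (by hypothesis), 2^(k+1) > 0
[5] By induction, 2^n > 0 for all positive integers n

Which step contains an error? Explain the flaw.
Step 5: By induction, 2^n > 0 for all positive integers n

Step 5 concludes the proof by induction, but no base case was ever established. A valid induction proof requires: (1) a base case proving 2^1 > 0, and (2) an inductive step showing IF 2^k > 0 THEN 2^(k+1) > 0. Steps 2-4 correctly establish the inductive step, but without the base case the conclusion in step 5 does not follow.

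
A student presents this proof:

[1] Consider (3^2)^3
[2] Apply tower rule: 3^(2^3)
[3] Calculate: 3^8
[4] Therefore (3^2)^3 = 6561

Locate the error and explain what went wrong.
Step 2: Apply tower rule: 3^(2^3)

Step 2 incorrectly states that (a^b)^c = a^(b^c). The correct rule is (a^b)^c = a^(b×c). The actual value is (3^2)^3 = 3^6 = 729, not 3^8 = 6561.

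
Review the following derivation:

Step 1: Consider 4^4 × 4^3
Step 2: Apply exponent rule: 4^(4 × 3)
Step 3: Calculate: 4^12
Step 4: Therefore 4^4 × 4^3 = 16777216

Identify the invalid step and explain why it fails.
Step 2: Apply exponent rule: 4^(4 × 3)

Step 2 incorrectly states that a^b × a^c = a^(b×c). The correct rule is a^b × a^c = a^(b+c). The actual value is 4^4 × 4^3 = 4^7 = 16384, not 4^12 = 16777216.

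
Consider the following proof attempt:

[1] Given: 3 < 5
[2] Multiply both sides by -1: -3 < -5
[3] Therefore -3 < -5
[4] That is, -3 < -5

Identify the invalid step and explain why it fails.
Step 2: Multiply both sides by -1: -3 < -5

Step 2 multiplies both sides by -1 but fails to reverse the inequality sign. When multiplying (or dividing) an inequality by a negative number, the direction must be reversed. Since 3 < 5, we should get -3 > -5, i.e., -3 > -5.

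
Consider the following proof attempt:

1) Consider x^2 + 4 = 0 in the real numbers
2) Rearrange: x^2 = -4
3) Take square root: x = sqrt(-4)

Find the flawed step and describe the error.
Step 3: Take square root: x = sqrt(-4)

Step 3 takes the square root of -4, which is negative. In the real number system, the square root of a negative number is undefined. The equation x^2 + 4 = 0 has no real solutions. Square roots of negative numbers only exist in the complex numbers.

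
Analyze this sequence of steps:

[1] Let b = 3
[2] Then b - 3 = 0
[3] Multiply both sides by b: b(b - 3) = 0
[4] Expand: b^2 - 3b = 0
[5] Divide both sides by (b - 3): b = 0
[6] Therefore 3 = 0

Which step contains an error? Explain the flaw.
Step 5: Divide both sides by (b - 3): b = 0

Step 5 divides both sides by (b - 3). However, since b = 3, we have (b - 3) = 0. Division by zero is undefined, making this step invalid.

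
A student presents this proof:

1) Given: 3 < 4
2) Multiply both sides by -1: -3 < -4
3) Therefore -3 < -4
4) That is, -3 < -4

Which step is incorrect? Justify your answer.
Step 2: Multiply both sides by -1: -3 < -4

Step 2 multiplies both sides by -1 but fails to reverse the inequality sign. When multiplying (or dividing) an inequality by a negative number, the direction must be reversed. Since 3 < 4, we should get -3 > -4, i.e., -3 > -4.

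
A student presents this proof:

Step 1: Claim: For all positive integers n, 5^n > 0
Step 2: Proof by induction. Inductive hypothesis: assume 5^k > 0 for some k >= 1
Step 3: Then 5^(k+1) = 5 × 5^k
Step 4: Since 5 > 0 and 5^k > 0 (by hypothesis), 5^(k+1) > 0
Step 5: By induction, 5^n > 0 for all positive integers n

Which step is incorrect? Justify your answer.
Step 5: By induction, 5^n > 0 for all positive integers n

Step 5 concludes the proof by induction, but no base case was ever established. A valid induction proof requires: (1) a base case proving 5^1 > 0, and (2) an inductive step showing IF 5^k > 0 THEN 5^(k+1) > 0. Steps 2-4 correctly establish the inductive step, but without the base case the conclusion in step 5 does not follow.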